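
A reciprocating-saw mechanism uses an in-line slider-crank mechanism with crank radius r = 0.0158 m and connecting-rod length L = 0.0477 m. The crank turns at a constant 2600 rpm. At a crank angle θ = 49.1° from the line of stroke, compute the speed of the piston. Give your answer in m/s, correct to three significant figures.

3.98

ω = 2π·2600/60 = 272.3 rad/s
For an in-line slider-crank, x = r cosθ + √(L² − r² sin²θ), so v = −rω sinθ·[1 + r cosθ/√(L² − r² sin²θ)].
With r = 0.0158 m, L = 0.0477 m, θ = 49.1°: √(L² − r² sin²θ) = 0.046181 m.
v = −0.0158·272.3·0.75585·[1 + 0.0158·0.65474/0.046181] = -3.98 m/s.
|v| = 3.98 m/s.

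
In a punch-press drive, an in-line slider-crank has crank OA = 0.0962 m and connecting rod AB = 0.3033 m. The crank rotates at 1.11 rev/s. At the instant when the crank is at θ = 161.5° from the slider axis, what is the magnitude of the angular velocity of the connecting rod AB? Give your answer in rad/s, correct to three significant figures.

ω = 6.974 rad/s (converted from 1.11 rev/s).
The rod makes angle φ with the slider axis where L sinφ = r sinθ; differentiating, L cosφ·φ̇ = r ω cosθ.
L cosφ = √(L² − r² sin²θ) = 0.30176 m.
|ω_rod| = r ω |cosθ| / √(L² − r² sin²θ) = 0.0962·6.974·0.94832/0.30176 = 2.1085 rad/s.

2.11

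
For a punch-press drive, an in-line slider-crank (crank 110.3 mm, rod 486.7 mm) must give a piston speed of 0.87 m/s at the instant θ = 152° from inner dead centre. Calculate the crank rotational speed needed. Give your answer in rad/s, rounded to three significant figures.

For an in-line slider-crank, |v_piston| = rω|sinθ|·[1 + r cosθ/√(L² − r² sin²θ)].
With r = 0.1103 m, L = 0.4867 m, θ = 152°: the bracketed kinematic factor |dx/dθ| = 0.041362 m.
ω = v/|dx/dθ| = 0.87/0.041362 = 21.034 rad/s.

21.0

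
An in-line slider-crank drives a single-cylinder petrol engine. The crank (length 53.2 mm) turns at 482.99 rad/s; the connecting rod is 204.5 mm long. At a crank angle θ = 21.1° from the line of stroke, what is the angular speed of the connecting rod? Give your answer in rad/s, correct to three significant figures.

ω = 483 rad/s
The rod makes angle φ with the slider axis where L sinφ = r sinθ; differentiating, L cosφ·φ̇ = r ω cosθ.
L cosφ = √(L² − r² sin²θ) = 0.2036 m.
|ω_rod| = r ω |cosθ| / √(L² − r² sin²θ) = 0.0532·483·0.93295/0.2036 = 117.74 rad/s.

118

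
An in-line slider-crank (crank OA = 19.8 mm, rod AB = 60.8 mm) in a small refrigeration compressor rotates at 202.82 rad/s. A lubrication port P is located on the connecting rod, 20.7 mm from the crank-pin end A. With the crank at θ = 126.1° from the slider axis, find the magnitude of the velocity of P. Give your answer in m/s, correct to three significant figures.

ω = 202.8 rad/s.  Crank-pin speed |V_A| = rω = 4.0158 m/s, perpendicular to OA.
Rod angle: sinφ = −(r/L) sinθ ⇒ φ = -15.256°; ω_rod = −rω cosθ/√(L²−r²sin²θ) = +40.338 rad/s.
V_P = V_A + ω_rod × AP, with AP = 0.0207 m along the rod.
Components: V_Px = −rω sinθ − a·ω_rod·sinφ = -3.025 m/s;  V_Py = rω cosθ + a·ω_rod·cosφ = -1.5605 m/s.
|V_P| = √(V_Px² + V_Py²) = 3.4039 m/s.

3.40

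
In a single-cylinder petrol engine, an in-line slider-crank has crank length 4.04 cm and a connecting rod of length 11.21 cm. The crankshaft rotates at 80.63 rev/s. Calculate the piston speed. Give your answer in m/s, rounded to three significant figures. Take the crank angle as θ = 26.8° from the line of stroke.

ω = 2π·80.6 = 506.6 rad/s
For an in-line slider-crank, x = r cosθ + √(L² − r² sin²θ), so v = −rω sinθ·[1 + r cosθ/√(L² − r² sin²θ)].
With r = 0.0404 m, L = 0.1121 m, θ = 26.8°: √(L² − r² sin²θ) = 0.11061 m.
v = −0.0404·506.6·0.45088·[1 + 0.0404·0.89259/0.11061] = -12.237 m/s.
|v| = 12.237 m/s.

12.2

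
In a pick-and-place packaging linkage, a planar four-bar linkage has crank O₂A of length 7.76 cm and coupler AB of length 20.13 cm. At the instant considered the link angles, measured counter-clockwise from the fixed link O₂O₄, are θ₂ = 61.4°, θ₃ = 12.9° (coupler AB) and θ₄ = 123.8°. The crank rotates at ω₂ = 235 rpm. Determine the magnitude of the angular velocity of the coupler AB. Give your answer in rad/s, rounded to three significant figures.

9.00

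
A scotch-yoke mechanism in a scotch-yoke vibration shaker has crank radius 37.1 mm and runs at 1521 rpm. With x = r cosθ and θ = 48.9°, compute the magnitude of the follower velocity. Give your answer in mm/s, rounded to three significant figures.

ω = 159.3 rad/s (from 1521 rpm).
x = r cosθ ⇒ ẋ = −rω sinθ.
|v| = rω|sinθ| = 0.0371·159.3·|sin 48.9°| = 4.453 m/s = 4453 mm/s.

4450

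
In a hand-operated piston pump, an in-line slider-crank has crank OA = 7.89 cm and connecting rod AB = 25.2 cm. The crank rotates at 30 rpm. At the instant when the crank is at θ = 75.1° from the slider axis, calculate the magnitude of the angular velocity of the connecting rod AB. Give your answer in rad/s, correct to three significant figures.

ω = 3.142 rad/s (converted from 30 rpm).
The rod makes angle φ with the slider axis where L sinφ = r sinθ; differentiating, L cosφ·φ̇ = r ω cosθ.
L cosφ = √(L² − r² sin²θ) = 0.24019 m.
|ω_rod| = r ω |cosθ| / √(L² − r² sin²θ) = 0.0789·3.142·0.25713/0.24019 = 0.26536 rad/s.

0.265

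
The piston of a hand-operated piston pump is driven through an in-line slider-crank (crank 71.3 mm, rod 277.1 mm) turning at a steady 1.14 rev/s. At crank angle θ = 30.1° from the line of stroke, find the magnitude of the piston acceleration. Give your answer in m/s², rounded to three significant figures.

3.65

ω = 2π·1.14 = 7.163 rad/s
x(θ) = r cosθ + √(L² − r² sin²θ); with ω constant, a = ω²·d²x/dθ².
d²x/dθ² = −r cosθ − r²(cos2θ)/√u − r⁴ sin²2θ/(4u^{3/2}),  u = L² − r² sin²θ = 0.0755058 m².
Substituting r = 0.0713 m, L = 0.2771 m, θ = 30.1°: d²x/dθ² = -0.071114 m.
a = ω²·d²x/dθ² = (7.163)²·(-0.071114) = -3.6486 m/s²;  |a| = 3.6486 m/s².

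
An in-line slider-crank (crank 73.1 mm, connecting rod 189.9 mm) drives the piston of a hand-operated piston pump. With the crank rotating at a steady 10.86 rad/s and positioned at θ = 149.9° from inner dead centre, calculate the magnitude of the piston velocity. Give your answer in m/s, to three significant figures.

0.263

ω = 10.86 rad/s
For an in-line slider-crank, x = r cosθ + √(L² − r² sin²θ), so v = −rω sinθ·[1 + r cosθ/√(L² − r² sin²θ)].
With r = 0.0731 m, L = 0.1899 m, θ = 149.9°: √(L² − r² sin²θ) = 0.18633 m.
v = −0.0731·10.86·0.50151·[1 + 0.0731·-0.86515/0.18633] = -0.263 m/s.
|v| = 0.263 m/s.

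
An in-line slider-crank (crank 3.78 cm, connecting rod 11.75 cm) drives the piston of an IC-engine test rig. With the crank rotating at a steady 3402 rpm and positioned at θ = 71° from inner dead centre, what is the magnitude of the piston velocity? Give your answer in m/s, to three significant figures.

14.1

ω = 2π·3402/60 = 356.3 rad/s
For an in-line slider-crank, x = r cosθ + √(L² − r² sin²θ), so v = −rω sinθ·[1 + r cosθ/√(L² − r² sin²θ)].
With r = 0.0378 m, L = 0.1175 m, θ = 71°: √(L² − r² sin²θ) = 0.11193 m.
v = −0.0378·356.3·0.94552·[1 + 0.0378·0.32557/0.11193] = -14.133 m/s.
|v| = 14.133 m/s.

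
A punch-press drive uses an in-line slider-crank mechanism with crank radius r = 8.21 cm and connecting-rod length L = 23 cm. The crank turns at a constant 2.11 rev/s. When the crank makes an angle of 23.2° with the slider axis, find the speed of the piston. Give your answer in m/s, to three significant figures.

0.571

ω = 2π·2.11 = 13.26 rad/s
For an in-line slider-crank, x = r cosθ + √(L² − r² sin²θ), so v = −rω sinθ·[1 + r cosθ/√(L² − r² sin²θ)].
With r = 0.0821 m, L = 0.23 m, θ = 23.2°: √(L² − r² sin²θ) = 0.22771 m.
v = −0.0821·13.26·0.39394·[1 + 0.0821·0.91914/0.22771] = -0.57088 m/s.
|v| = 0.57088 m/s.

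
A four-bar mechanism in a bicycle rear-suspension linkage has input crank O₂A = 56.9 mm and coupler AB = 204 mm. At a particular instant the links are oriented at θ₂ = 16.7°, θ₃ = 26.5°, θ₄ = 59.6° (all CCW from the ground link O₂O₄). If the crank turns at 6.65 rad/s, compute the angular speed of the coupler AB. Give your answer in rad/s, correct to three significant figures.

2.31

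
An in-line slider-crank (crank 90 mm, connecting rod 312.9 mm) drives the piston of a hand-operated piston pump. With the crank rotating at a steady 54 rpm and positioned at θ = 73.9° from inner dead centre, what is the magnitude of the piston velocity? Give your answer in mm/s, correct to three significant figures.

530

ω = 2π·54/60 = 5.655 rad/s
For an in-line slider-crank, x = r cosθ + √(L² − r² sin²θ), so v = −rω sinθ·[1 + r cosθ/√(L² − r² sin²θ)].
With r = 0.09 m, L = 0.3129 m, θ = 73.9°: √(L² − r² sin²θ) = 0.30071 m.
v = −0.09·5.655·0.96078·[1 + 0.09·0.27731/0.30071] = -0.52956 m/s.
|v| = 0.52956 m/s = 529.56 mm/s.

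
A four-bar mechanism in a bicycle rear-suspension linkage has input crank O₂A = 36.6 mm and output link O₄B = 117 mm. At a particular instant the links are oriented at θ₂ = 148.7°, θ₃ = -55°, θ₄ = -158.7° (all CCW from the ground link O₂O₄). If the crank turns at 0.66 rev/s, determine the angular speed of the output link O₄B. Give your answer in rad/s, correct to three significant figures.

ω₂ = 4.147 rad/s (from 0.66 rev/s).
Differentiating the loop-closure r₂e^{iθ₂}+r₃e^{iθ₃}=r₁+r₄e^{iθ₄} gives r₂ω₂e^{iθ₂}+r₃ω₃e^{iθ₃}=r₄ω₄e^{iθ₄}.
Eliminating the other unknown: ω₄ = r₂ω₂ sin(θ₂−θ₃) / [r₄ sin(θ₄−θ₃)].
Numerator sine = -0.40195; denominator sine = -0.97155.
Result = 0.0366·4.147·(-0.40195) / (0.117·(-0.97155)) = +0.53669 rad/s; magnitude 0.53669 rad/s.

0.537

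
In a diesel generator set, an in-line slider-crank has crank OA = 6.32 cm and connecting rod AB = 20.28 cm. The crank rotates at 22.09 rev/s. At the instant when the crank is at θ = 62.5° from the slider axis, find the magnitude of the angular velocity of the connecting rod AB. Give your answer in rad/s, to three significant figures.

20.8

ω = 138.8 rad/s (converted from 22.09 rev/s).
The rod makes angle φ with the slider axis where L sinφ = r sinθ; differentiating, L cosφ·φ̇ = r ω cosθ.
L cosφ = √(L² − r² sin²θ) = 0.1949 m.
|ω_rod| = r ω |cosθ| / √(L² − r² sin²θ) = 0.0632·138.8·0.46175/0.1949 = 20.782 rad/s.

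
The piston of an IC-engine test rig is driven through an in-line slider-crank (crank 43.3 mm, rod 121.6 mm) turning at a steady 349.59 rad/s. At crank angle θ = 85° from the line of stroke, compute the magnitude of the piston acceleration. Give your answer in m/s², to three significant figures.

1520

ω = 349.6 rad/s
x(θ) = r cosθ + √(L² − r² sin²θ); with ω constant, a = ω²·d²x/dθ².
d²x/dθ² = −r cosθ − r²(cos2θ)/√u − r⁴ sin²2θ/(4u^{3/2}),  u = L² − r² sin²θ = 0.0129259 m².
Substituting r = 0.0433 m, L = 0.1216 m, θ = 85°: d²x/dθ² = +0.012449 m.
a = ω²·d²x/dθ² = (349.6)²·(+0.012449) = +1521.4 m/s²;  |a| = 1521.4 m/s².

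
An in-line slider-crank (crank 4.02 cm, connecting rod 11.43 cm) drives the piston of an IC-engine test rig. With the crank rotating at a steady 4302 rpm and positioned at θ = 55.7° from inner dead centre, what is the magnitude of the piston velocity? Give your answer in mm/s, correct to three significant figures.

ω = 2π·4302/60 = 450.5 rad/s
For an in-line slider-crank, x = r cosθ + √(L² − r² sin²θ), so v = −rω sinθ·[1 + r cosθ/√(L² − r² sin²θ)].
With r = 0.0402 m, L = 0.1143 m, θ = 55.7°: √(L² − r² sin²θ) = 0.10937 m.
v = −0.0402·450.5·0.82610·[1 + 0.0402·0.56353/0.10937] = -18.06 m/s.
|v| = 18.06 m/s = 18060 mm/s.

18100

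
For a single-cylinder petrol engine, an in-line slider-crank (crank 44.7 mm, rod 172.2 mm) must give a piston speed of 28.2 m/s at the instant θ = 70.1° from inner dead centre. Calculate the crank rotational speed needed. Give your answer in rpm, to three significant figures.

5870

For an in-line slider-crank, |v_piston| = rω|sinθ|·[1 + r cosθ/√(L² − r² sin²θ)].
With r = 0.0447 m, L = 0.1722 m, θ = 70.1°: the bracketed kinematic factor |dx/dθ| = 0.04586 m.
ω = v/|dx/dθ| = 28.2/0.04586 = 614.91 rad/s.
N = 60ω/(2π) = 5872 rpm.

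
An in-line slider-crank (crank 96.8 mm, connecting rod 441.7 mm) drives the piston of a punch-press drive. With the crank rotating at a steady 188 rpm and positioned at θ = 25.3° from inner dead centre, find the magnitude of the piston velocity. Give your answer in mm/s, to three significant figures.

977

ω = 2π·188/60 = 19.69 rad/s
For an in-line slider-crank, x = r cosθ + √(L² − r² sin²θ), so v = −rω sinθ·[1 + r cosθ/√(L² − r² sin²θ)].
With r = 0.0968 m, L = 0.4417 m, θ = 25.3°: √(L² − r² sin²θ) = 0.43976 m.
v = −0.0968·19.69·0.42736·[1 + 0.0968·0.90408/0.43976] = -0.97651 m/s.
|v| = 0.97651 m/s = 976.51 mm/s.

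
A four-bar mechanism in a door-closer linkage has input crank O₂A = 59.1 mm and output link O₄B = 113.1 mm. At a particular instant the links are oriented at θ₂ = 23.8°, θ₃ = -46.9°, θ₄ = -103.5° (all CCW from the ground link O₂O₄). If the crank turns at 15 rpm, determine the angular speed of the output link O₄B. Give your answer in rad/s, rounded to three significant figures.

0.928

ω₂ = 1.571 rad/s (from 15 rpm).
Differentiating the loop-closure r₂e^{iθ₂}+r₃e^{iθ₃}=r₁+r₄e^{iθ₄} gives r₂ω₂e^{iθ₂}+r₃ω₃e^{iθ₃}=r₄ω₄e^{iθ₄}.
Eliminating the other unknown: ω₄ = r₂ω₂ sin(θ₂−θ₃) / [r₄ sin(θ₄−θ₃)].
Numerator sine = +0.94380; denominator sine = -0.83485.
Result = 0.0591·1.571·(+0.94380) / (0.1131·(-0.83485)) = -0.92794 rad/s; magnitude 0.92794 rad/s.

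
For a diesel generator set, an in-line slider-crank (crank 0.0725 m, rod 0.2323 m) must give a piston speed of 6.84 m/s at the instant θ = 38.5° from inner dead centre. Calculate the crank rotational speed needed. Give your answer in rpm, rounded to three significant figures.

For an in-line slider-crank, |v_piston| = rω|sinθ|·[1 + r cosθ/√(L² − r² sin²θ)].
With r = 0.0725 m, L = 0.2323 m, θ = 38.5°: the bracketed kinematic factor |dx/dθ| = 0.05637 m.
ω = v/|dx/dθ| = 6.84/0.05637 = 121.34 rad/s.
N = 60ω/(2π) = 1158.7 rpm.

1160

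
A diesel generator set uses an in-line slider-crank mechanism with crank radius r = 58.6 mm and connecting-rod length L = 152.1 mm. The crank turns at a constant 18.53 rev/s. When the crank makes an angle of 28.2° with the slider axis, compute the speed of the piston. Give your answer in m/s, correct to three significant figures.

ω = 2π·18.5 = 116.4 rad/s
For an in-line slider-crank, x = r cosθ + √(L² − r² sin²θ), so v = −rω sinθ·[1 + r cosθ/√(L² − r² sin²θ)].
With r = 0.0586 m, L = 0.1521 m, θ = 28.2°: √(L² − r² sin²θ) = 0.14956 m.
v = −0.0586·116.4·0.47255·[1 + 0.0586·0.88130/0.14956] = -4.3374 m/s.
|v| = 4.3374 m/s.

4.34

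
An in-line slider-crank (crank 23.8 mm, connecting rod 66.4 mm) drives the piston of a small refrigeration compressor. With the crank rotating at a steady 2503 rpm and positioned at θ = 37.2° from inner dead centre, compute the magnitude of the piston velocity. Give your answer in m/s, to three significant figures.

4.87

ω = 2π·2503/60 = 262.1 rad/s
For an in-line slider-crank, x = r cosθ + √(L² − r² sin²θ), so v = −rω sinθ·[1 + r cosθ/√(L² − r² sin²θ)].
With r = 0.0238 m, L = 0.0664 m, θ = 37.2°: √(L² − r² sin²θ) = 0.064822 m.
v = −0.0238·262.1·0.60460·[1 + 0.0238·0.79653/0.064822] = -4.8747 m/s.
|v| = 4.8747 m/s.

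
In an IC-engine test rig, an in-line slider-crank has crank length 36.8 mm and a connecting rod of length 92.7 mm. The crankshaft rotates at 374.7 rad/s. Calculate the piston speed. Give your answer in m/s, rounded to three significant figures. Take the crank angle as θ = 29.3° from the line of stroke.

ω = 374.7 rad/s
For an in-line slider-crank, x = r cosθ + √(L² − r² sin²θ), so v = −rω sinθ·[1 + r cosθ/√(L² − r² sin²θ)].
With r = 0.0368 m, L = 0.0927 m, θ = 29.3°: √(L² − r² sin²θ) = 0.090934 m.
v = −0.0368·374.7·0.48938·[1 + 0.0368·0.87207/0.090934] = -9.1296 m/s.
|v| = 9.1296 m/s.

9.13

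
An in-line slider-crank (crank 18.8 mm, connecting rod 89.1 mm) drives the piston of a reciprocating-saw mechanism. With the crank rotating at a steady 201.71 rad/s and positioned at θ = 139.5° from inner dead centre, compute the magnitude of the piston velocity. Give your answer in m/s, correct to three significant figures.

2.06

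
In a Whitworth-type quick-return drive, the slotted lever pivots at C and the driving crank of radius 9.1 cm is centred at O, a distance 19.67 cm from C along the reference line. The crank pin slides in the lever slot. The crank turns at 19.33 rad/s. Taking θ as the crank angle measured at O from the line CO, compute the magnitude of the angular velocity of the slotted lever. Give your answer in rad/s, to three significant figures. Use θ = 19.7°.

6.02

ω = 19.33 rad/s
Crank pin A relative to C: A = (d + r cosθ, r sinθ); lever angle φ = atan2(r sinθ, d + r cosθ).
Differentiating tanφ: φ̇ = rω(d cosθ + r)/(d² + r² + 2dr cosθ).
d² + r² + 2dr cosθ = |CA|² = 0.080676 m²;  d cosθ + r = +0.27619 m.
|ω_lever| = |0.091·19.33·+0.27619| / 0.080676 = 6.0219 rad/s.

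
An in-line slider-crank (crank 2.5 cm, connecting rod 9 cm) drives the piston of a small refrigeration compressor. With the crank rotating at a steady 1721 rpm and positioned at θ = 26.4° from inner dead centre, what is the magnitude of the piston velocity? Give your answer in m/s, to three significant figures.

2.51

ω = 2π·1721/60 = 180.2 rad/s
For an in-line slider-crank, x = r cosθ + √(L² − r² sin²θ), so v = −rω sinθ·[1 + r cosθ/√(L² − r² sin²θ)].
With r = 0.025 m, L = 0.09 m, θ = 26.4°: √(L² − r² sin²θ) = 0.089311 m.
v = −0.025·180.2·0.44464·[1 + 0.025·0.89571/0.089311] = -2.5056 m/s.
|v| = 2.5056 m/s.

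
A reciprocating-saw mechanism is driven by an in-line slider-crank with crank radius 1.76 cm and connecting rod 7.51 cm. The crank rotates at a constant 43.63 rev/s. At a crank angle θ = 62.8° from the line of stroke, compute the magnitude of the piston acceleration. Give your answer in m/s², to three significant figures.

423

ω = 2π·43.6 = 274.1 rad/s
x(θ) = r cosθ + √(L² − r² sin²θ); with ω constant, a = ω²·d²x/dθ².
d²x/dθ² = −r cosθ − r²(cos2θ)/√u − r⁴ sin²2θ/(4u^{3/2}),  u = L² − r² sin²θ = 0.00539497 m².
Substituting r = 0.0176 m, L = 0.0751 m, θ = 62.8°: d²x/dθ² = -0.00563 m.
a = ω²·d²x/dθ² = (274.1)²·(-0.00563) = -423.09 m/s²;  |a| = 423.09 m/s².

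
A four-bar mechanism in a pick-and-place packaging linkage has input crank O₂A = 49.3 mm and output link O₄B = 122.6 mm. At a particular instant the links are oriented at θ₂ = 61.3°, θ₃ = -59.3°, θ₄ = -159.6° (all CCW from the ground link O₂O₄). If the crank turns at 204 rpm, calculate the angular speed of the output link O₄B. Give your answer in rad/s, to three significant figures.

7.52

ω₂ = 21.36 rad/s (from 204 rpm).
Differentiating the loop-closure r₂e^{iθ₂}+r₃e^{iθ₃}=r₁+r₄e^{iθ₄} gives r₂ω₂e^{iθ₂}+r₃ω₃e^{iθ₃}=r₄ω₄e^{iθ₄}.
Eliminating the other unknown: ω₄ = r₂ω₂ sin(θ₂−θ₃) / [r₄ sin(θ₄−θ₃)].
Numerator sine = +0.86074; denominator sine = -0.98389.
Result = 0.0493·21.36·(+0.86074) / (0.1226·(-0.98389)) = -7.5153 rad/s; magnitude 7.5153 rad/s.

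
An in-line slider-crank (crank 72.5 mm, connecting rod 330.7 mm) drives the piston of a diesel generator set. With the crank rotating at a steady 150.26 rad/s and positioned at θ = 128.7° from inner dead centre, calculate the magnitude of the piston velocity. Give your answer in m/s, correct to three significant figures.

ω = 150.3 rad/s
For an in-line slider-crank, x = r cosθ + √(L² − r² sin²θ), so v = −rω sinθ·[1 + r cosθ/√(L² − r² sin²θ)].
With r = 0.0725 m, L = 0.3307 m, θ = 128.7°: √(L² − r² sin²θ) = 0.32582 m.
v = −0.0725·150.3·0.78043·[1 + 0.0725·-0.62524/0.32582] = -7.3191 m/s.
|v| = 7.3191 m/s.

7.32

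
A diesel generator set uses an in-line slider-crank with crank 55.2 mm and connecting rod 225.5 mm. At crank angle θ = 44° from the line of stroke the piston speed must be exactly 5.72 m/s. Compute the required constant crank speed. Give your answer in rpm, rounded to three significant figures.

1210

For an in-line slider-crank, |v_piston| = rω|sinθ|·[1 + r cosθ/√(L² − r² sin²θ)].
With r = 0.0552 m, L = 0.2255 m, θ = 44°: the bracketed kinematic factor |dx/dθ| = 0.045197 m.
ω = v/|dx/dθ| = 5.72/0.045197 = 126.56 rad/s.
N = 60ω/(2π) = 1208.5 rpm.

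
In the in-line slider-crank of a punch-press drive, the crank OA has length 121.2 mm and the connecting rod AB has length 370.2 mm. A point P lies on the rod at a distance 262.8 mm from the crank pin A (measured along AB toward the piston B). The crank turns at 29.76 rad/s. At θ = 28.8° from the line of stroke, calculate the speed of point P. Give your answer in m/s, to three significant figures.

2.29

ω = 29.76 rad/s.  Crank-pin speed |V_A| = rω = 3.6069 m/s, perpendicular to OA.
Rod angle: sinφ = −(r/L) sinθ ⇒ φ = -9.075°; ω_rod = −rω cosθ/√(L²−r²sin²θ) = -8.6462 rad/s.
V_P = V_A + ω_rod × AP, with AP = 0.2628 m along the rod.
Components: V_Px = −rω sinθ − a·ω_rod·sinφ = -2.096 m/s;  V_Py = rω cosθ + a·ω_rod·cosφ = +0.91698 m/s.
|V_P| = √(V_Px² + V_Py²) = 2.2878 m/s.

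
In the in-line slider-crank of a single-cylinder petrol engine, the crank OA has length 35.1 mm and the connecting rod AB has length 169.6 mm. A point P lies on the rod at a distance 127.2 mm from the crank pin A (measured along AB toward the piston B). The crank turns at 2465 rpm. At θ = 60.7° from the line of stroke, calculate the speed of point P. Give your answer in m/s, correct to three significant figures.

8.58

ω = 258.1 rad/s.  Crank-pin speed |V_A| = rω = 9.0605 m/s, perpendicular to OA.
Rod angle: sinφ = −(r/L) sinθ ⇒ φ = -10.398°; ω_rod = −rω cosθ/√(L²−r²sin²θ) = -26.581 rad/s.
V_P = V_A + ω_rod × AP, with AP = 0.1272 m along the rod.
Components: V_Px = −rω sinθ − a·ω_rod·sinφ = -8.5116 m/s;  V_Py = rω cosθ + a·ω_rod·cosφ = +1.1085 m/s.
|V_P| = √(V_Px² + V_Py²) = 8.5835 m/s.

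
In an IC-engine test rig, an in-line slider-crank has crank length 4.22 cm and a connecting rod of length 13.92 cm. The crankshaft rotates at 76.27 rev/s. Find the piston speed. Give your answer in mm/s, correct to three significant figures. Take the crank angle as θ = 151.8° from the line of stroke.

6980

ω = 2π·76.3 = 479.2 rad/s
For an in-line slider-crank, x = r cosθ + √(L² − r² sin²θ), so v = −rω sinθ·[1 + r cosθ/√(L² − r² sin²θ)].
With r = 0.0422 m, L = 0.1392 m, θ = 151.8°: √(L² − r² sin²θ) = 0.13776 m.
v = −0.0422·479.2·0.47255·[1 + 0.0422·-0.88130/0.13776] = -6.9765 m/s.
|v| = 6.9765 m/s = 6976.5 mm/s.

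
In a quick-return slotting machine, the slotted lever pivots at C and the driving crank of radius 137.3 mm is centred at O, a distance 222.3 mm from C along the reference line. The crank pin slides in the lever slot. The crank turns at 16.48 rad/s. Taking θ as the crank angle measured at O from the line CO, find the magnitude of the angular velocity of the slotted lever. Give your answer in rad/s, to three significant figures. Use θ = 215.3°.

5.41

ω = 16.48 rad/s
Crank pin A relative to C: A = (d + r cosθ, r sinθ); lever angle φ = atan2(r sinθ, d + r cosθ).
Differentiating tanφ: φ̇ = rω(d cosθ + r)/(d² + r² + 2dr cosθ).
d² + r² + 2dr cosθ = |CA|² = 0.0184486 m²;  d cosθ + r = -0.044127 m.
|ω_lever| = |0.1373·16.48·-0.044127| / 0.0184486 = 5.4122 rad/s.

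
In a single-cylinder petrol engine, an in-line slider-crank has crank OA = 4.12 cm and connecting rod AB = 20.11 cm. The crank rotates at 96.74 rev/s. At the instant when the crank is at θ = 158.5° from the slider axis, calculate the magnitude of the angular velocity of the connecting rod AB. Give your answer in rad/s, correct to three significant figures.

116

ω = 607.8 rad/s (converted from 96.74 rev/s).
The rod makes angle φ with the slider axis where L sinφ = r sinθ; differentiating, L cosφ·φ̇ = r ω cosθ.
L cosφ = √(L² − r² sin²θ) = 0.20053 m.
|ω_rod| = r ω |cosθ| / √(L² − r² sin²θ) = 0.0412·607.8·0.93042/0.20053 = 116.19 rad/s.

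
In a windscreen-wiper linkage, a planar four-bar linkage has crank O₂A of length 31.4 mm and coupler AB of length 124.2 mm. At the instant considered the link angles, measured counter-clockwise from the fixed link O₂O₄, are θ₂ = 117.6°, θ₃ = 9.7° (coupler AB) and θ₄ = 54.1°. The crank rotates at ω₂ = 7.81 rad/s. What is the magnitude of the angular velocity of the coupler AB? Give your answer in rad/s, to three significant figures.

2.53

ω₂ = 7.81 rad/s
Differentiating the loop-closure r₂e^{iθ₂}+r₃e^{iθ₃}=r₁+r₄e^{iθ₄} gives r₂ω₂e^{iθ₂}+r₃ω₃e^{iθ₃}=r₄ω₄e^{iθ₄}.
Eliminating the other unknown: ω₃ = r₂ω₂ sin(θ₄−θ₂) / [r₃ sin(θ₃−θ₄)].
Numerator sine = -0.89493; denominator sine = -0.69966.
Result = 0.0314·7.81·(-0.89493) / (0.1242·(-0.69966)) = +2.5256 rad/s; magnitude 2.5256 rad/s.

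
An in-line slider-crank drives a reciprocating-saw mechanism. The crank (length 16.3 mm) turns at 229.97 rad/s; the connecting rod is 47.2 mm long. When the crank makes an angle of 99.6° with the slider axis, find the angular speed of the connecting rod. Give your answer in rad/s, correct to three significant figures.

ω = 230 rad/s
The rod makes angle φ with the slider axis where L sinφ = r sinθ; differentiating, L cosφ·φ̇ = r ω cosθ.
L cosφ = √(L² − r² sin²θ) = 0.044379 m.
|ω_rod| = r ω |cosθ| / √(L² − r² sin²θ) = 0.0163·230·0.16677/0.044379 = 14.086 rad/s.

14.1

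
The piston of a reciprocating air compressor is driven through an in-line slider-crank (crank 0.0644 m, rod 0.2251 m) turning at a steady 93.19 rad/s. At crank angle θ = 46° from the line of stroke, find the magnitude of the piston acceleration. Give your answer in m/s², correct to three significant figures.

386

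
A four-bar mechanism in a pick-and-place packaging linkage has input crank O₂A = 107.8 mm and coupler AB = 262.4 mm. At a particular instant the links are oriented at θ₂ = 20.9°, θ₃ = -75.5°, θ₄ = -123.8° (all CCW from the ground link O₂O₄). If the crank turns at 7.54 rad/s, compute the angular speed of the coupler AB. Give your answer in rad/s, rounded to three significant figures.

2.40

ω₂ = 7.54 rad/s
Differentiating the loop-closure r₂e^{iθ₂}+r₃e^{iθ₃}=r₁+r₄e^{iθ₄} gives r₂ω₂e^{iθ₂}+r₃ω₃e^{iθ₃}=r₄ω₄e^{iθ₄}.
Eliminating the other unknown: ω₃ = r₂ω₂ sin(θ₄−θ₂) / [r₃ sin(θ₃−θ₄)].
Numerator sine = -0.57786; denominator sine = +0.74664.
Result = 0.1078·7.54·(-0.57786) / (0.2624·(+0.74664)) = -2.3974 rad/s; magnitude 2.3974 rad/s.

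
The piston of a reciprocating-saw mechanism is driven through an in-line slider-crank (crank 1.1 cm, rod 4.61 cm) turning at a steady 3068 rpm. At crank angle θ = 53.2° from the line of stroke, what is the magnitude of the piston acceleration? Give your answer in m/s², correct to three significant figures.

ω = 2π·3068/60 = 321.3 rad/s
x(θ) = r cosθ + √(L² − r² sin²θ); with ω constant, a = ω²·d²x/dθ².
d²x/dθ² = −r cosθ − r²(cos2θ)/√u − r⁴ sin²2θ/(4u^{3/2}),  u = L² − r² sin²θ = 0.00204763 m².
Substituting r = 0.011 m, L = 0.0461 m, θ = 53.2°: d²x/dθ² = -0.0058706 m.
a = ω²·d²x/dθ² = (321.3)²·(-0.0058706) = -605.97 m/s²;  |a| = 605.97 m/s².

606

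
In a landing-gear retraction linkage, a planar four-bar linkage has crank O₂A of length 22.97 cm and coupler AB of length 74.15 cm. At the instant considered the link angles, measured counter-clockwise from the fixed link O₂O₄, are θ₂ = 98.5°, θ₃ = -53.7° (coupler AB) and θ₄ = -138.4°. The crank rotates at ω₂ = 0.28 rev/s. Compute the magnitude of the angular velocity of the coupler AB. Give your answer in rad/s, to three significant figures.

0.459

ω₂ = 1.759 rad/s (from 0.28 rev/s).
Differentiating the loop-closure r₂e^{iθ₂}+r₃e^{iθ₃}=r₁+r₄e^{iθ₄} gives r₂ω₂e^{iθ₂}+r₃ω₃e^{iθ₃}=r₄ω₄e^{iθ₄}.
Eliminating the other unknown: ω₃ = r₂ω₂ sin(θ₄−θ₂) / [r₃ sin(θ₃−θ₄)].
Numerator sine = +0.83772; denominator sine = +0.99572.
Result = 0.2297·1.759·(+0.83772) / (0.7415·(+0.99572)) = +0.45851 rad/s; magnitude 0.45851 rad/s.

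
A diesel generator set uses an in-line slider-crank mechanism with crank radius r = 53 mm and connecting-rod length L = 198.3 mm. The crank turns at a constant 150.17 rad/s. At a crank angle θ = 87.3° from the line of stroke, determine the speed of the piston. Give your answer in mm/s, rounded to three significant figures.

ω = 150.2 rad/s
For an in-line slider-crank, x = r cosθ + √(L² − r² sin²θ), so v = −rω sinθ·[1 + r cosθ/√(L² − r² sin²θ)].
With r = 0.053 m, L = 0.1983 m, θ = 87.3°: √(L² − r² sin²θ) = 0.1911 m.
v = −0.053·150.2·0.99889·[1 + 0.053·0.04711/0.1911] = -8.054 m/s.
|v| = 8.054 m/s = 8054 mm/s.

8050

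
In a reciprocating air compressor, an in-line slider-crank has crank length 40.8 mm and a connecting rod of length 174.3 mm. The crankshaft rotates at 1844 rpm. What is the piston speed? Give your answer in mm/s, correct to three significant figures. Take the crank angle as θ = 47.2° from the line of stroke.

6710

ω = 2π·1844/60 = 193.1 rad/s
For an in-line slider-crank, x = r cosθ + √(L² − r² sin²θ), so v = −rω sinθ·[1 + r cosθ/√(L² − r² sin²θ)].
With r = 0.0408 m, L = 0.1743 m, θ = 47.2°: √(L² − r² sin²θ) = 0.17171 m.
v = −0.0408·193.1·0.73373·[1 + 0.0408·0.67944/0.17171] = -6.714 m/s.
|v| = 6.714 m/s = 6714 mm/s.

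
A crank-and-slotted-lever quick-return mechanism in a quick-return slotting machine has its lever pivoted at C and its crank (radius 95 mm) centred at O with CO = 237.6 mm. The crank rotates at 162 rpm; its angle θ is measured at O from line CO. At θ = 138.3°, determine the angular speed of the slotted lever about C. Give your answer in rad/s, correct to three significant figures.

4.18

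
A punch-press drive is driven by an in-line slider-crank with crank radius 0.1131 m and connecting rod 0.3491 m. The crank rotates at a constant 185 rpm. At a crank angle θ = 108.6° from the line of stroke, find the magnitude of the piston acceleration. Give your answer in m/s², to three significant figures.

ω = 2π·185/60 = 19.37 rad/s
x(θ) = r cosθ + √(L² − r² sin²θ); with ω constant, a = ω²·d²x/dθ².
d²x/dθ² = −r cosθ − r²(cos2θ)/√u − r⁴ sin²2θ/(4u^{3/2}),  u = L² − r² sin²θ = 0.110381 m².
Substituting r = 0.1131 m, L = 0.3491 m, θ = 108.6°: d²x/dθ² = +0.066334 m.
a = ω²·d²x/dθ² = (19.37)²·(+0.066334) = +24.897 m/s²;  |a| = 24.897 m/s².

24.9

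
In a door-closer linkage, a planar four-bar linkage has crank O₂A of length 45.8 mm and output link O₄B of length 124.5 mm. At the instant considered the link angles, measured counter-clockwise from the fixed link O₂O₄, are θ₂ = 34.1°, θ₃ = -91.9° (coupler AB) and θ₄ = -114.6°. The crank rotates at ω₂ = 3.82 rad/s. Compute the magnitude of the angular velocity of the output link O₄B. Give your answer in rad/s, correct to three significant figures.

2.95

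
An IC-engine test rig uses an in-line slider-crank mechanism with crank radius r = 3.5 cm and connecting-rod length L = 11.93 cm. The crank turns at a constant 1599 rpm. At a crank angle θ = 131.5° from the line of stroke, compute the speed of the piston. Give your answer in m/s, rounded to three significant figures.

3.51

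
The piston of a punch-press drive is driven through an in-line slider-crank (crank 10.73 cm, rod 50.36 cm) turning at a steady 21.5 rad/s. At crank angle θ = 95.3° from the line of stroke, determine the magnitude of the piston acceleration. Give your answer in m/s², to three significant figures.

ω = 21.5 rad/s
x(θ) = r cosθ + √(L² − r² sin²θ); with ω constant, a = ω²·d²x/dθ².
d²x/dθ² = −r cosθ − r²(cos2θ)/√u − r⁴ sin²2θ/(4u^{3/2}),  u = L² − r² sin²θ = 0.242198 m².
Substituting r = 0.1073 m, L = 0.5036 m, θ = 95.3°: d²x/dθ² = +0.032897 m.
a = ω²·d²x/dθ² = (21.5)²·(+0.032897) = +15.207 m/s²;  |a| = 15.207 m/s².

15.2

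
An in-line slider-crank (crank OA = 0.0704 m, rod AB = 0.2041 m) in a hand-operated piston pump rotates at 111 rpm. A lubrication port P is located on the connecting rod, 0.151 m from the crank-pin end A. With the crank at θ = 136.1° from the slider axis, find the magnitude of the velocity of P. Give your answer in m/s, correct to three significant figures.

ω = 11.62 rad/s.  Crank-pin speed |V_A| = rω = 0.81832 m/s, perpendicular to OA.
Rod angle: sinφ = −(r/L) sinθ ⇒ φ = -13.838°; ω_rod = −rω cosθ/√(L²−r²sin²θ) = +2.9753 rad/s.
V_P = V_A + ω_rod × AP, with AP = 0.151 m along the rod.
Components: V_Px = −rω sinθ − a·ω_rod·sinφ = -0.45997 m/s;  V_Py = rω cosθ + a·ω_rod·cosφ = -0.15341 m/s.
|V_P| = √(V_Px² + V_Py²) = 0.48488 m/s.

0.485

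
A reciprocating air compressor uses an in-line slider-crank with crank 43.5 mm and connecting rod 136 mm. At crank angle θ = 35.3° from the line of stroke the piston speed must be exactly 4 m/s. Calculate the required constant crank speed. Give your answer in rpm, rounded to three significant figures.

1200

For an in-line slider-crank, |v_piston| = rω|sinθ|·[1 + r cosθ/√(L² − r² sin²θ)].
With r = 0.0435 m, L = 0.136 m, θ = 35.3°: the bracketed kinematic factor |dx/dθ| = 0.031814 m.
ω = v/|dx/dθ| = 4/0.031814 = 125.73 rad/s.
N = 60ω/(2π) = 1200.7 rpm.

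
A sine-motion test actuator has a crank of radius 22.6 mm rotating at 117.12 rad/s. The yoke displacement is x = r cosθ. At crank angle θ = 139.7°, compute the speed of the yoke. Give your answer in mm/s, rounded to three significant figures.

1710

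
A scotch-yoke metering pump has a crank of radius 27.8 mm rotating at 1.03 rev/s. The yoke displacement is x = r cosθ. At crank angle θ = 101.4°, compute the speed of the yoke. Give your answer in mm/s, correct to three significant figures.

176

ω = 6.472 rad/s (from 1.03 rev/s).
x = r cosθ ⇒ ẋ = −rω sinθ.
|v| = rω|sinθ| = 0.0278·6.472·|sin 101.4°| = 0.17636 m/s = 176.36 mm/s.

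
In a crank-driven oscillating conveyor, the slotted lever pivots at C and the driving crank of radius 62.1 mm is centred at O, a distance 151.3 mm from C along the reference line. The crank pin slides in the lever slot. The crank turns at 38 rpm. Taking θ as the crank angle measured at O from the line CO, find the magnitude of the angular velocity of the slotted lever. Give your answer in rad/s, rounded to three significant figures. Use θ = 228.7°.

0.650

ω = 3.979 rad/s (from 38 rpm).
Crank pin A relative to C: A = (d + r cosθ, r sinθ); lever angle φ = atan2(r sinθ, d + r cosθ).
Differentiating tanφ: φ̇ = rω(d cosθ + r)/(d² + r² + 2dr cosθ).
d² + r² + 2dr cosθ = |CA|² = 0.0143457 m²;  d cosθ + r = -0.037758 m.
|ω_lever| = |0.0621·3.979·-0.037758| / 0.0143457 = 0.65042 rad/s.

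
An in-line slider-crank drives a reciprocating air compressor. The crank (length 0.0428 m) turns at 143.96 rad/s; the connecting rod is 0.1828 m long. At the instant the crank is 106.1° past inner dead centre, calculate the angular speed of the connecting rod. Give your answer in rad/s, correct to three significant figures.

ω = 144 rad/s
The rod makes angle φ with the slider axis where L sinφ = r sinθ; differentiating, L cosφ·φ̇ = r ω cosθ.
L cosφ = √(L² − r² sin²θ) = 0.17811 m.
|ω_rod| = r ω |cosθ| / √(L² − r² sin²θ) = 0.0428·144·0.27731/0.17811 = 9.5931 rad/s.

9.59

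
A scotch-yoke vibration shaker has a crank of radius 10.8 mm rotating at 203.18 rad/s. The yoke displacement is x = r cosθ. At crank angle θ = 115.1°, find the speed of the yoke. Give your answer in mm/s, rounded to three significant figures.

1990

ω = 203.2 rad/s
x = r cosθ ⇒ ẋ = −rω sinθ.
|v| = rω|sinθ| = 0.0108·203.2·|sin 115.1°| = 1.9871 m/s = 1987.1 mm/s.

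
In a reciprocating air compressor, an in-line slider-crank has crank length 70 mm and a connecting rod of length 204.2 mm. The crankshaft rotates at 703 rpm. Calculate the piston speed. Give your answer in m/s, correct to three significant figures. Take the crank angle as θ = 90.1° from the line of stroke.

ω = 2π·703/60 = 73.62 rad/s
For an in-line slider-crank, x = r cosθ + √(L² − r² sin²θ), so v = −rω sinθ·[1 + r cosθ/√(L² − r² sin²θ)].
With r = 0.07 m, L = 0.2042 m, θ = 90.1°: √(L² − r² sin²θ) = 0.19183 m.
v = −0.07·73.62·1.00000·[1 + 0.07·-0.00175/0.19183] = -5.15 m/s.
|v| = 5.15 m/s.

5.15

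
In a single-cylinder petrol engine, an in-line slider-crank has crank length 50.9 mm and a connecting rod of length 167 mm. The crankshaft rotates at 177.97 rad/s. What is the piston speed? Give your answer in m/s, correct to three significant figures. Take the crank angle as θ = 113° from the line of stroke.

7.30

ω = 178 rad/s
For an in-line slider-crank, x = r cosθ + √(L² − r² sin²θ), so v = −rω sinθ·[1 + r cosθ/√(L² − r² sin²θ)].
With r = 0.0509 m, L = 0.167 m, θ = 113°: √(L² − r² sin²θ) = 0.16029 m.
v = −0.0509·178·0.92050·[1 + 0.0509·-0.39073/0.16029] = -7.304 m/s.
|v| = 7.304 m/s.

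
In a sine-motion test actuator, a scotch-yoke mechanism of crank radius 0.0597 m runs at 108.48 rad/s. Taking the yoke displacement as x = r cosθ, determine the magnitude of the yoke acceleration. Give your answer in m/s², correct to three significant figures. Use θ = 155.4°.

639

ω = 108.5 rad/s
x = r cosθ ⇒ ẍ = −rω² cosθ (ω constant).
|a| = rω²|cosθ| = 0.0597·(108.5)²·|cos 155.4°| = 638.78 m/s².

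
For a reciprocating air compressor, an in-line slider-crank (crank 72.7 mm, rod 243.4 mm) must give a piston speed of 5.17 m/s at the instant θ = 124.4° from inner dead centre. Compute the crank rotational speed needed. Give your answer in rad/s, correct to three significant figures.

For an in-line slider-crank, |v_piston| = rω|sinθ|·[1 + r cosθ/√(L² − r² sin²θ)].
With r = 0.0727 m, L = 0.2434 m, θ = 124.4°: the bracketed kinematic factor |dx/dθ| = 0.049541 m.
ω = v/|dx/dθ| = 5.17/0.049541 = 104.36 rad/s.

104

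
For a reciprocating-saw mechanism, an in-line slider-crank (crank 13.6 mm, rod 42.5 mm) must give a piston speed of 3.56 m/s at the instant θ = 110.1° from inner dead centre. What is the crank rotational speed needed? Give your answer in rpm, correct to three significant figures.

For an in-line slider-crank, |v_piston| = rω|sinθ|·[1 + r cosθ/√(L² − r² sin²θ)].
With r = 0.0136 m, L = 0.0425 m, θ = 110.1°: the bracketed kinematic factor |dx/dθ| = 0.011299 m.
ω = v/|dx/dθ| = 3.56/0.011299 = 315.07 rad/s.
N = 60ω/(2π) = 3008.7 rpm.

3010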